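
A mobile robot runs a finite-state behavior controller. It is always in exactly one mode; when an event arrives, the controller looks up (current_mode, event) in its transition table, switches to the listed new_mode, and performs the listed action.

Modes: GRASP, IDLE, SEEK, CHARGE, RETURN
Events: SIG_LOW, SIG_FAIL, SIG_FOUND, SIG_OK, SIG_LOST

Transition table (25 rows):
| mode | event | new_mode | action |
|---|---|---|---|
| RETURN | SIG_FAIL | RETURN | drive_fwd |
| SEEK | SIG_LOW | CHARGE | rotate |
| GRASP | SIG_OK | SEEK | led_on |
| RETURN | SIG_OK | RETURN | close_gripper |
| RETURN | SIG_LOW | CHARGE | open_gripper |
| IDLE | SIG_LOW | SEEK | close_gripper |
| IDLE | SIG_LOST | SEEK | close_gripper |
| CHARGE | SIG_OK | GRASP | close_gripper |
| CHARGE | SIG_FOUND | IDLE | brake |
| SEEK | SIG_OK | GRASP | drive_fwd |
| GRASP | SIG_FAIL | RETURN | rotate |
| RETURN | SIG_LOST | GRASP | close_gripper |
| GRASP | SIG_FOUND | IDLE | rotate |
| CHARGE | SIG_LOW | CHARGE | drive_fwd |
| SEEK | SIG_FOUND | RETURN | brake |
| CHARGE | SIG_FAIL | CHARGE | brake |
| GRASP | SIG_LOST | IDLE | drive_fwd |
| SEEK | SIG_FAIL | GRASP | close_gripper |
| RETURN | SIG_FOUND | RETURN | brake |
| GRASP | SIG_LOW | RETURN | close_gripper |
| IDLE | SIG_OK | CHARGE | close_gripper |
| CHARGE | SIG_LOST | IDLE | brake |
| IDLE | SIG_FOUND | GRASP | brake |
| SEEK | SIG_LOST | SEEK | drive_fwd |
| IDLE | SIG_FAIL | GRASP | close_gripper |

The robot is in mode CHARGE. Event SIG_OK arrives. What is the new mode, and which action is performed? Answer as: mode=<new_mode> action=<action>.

current mode = CHARGE; filter table to that mode:
  (CHARGE, SIG_OK) → (GRASP, close_gripper)  ← event matches
  (CHARGE, SIG_FOUND) → (IDLE, brake)
  (CHARGE, SIG_LOW) → (CHARGE, drive_fwd)
  (CHARGE, SIG_FAIL) → (CHARGE, brake)
  (CHARGE, SIG_LOST) → (IDLE, brake)
event = SIG_OK selects (GRASP, close_gripper)

mode=GRASP action=close_gripper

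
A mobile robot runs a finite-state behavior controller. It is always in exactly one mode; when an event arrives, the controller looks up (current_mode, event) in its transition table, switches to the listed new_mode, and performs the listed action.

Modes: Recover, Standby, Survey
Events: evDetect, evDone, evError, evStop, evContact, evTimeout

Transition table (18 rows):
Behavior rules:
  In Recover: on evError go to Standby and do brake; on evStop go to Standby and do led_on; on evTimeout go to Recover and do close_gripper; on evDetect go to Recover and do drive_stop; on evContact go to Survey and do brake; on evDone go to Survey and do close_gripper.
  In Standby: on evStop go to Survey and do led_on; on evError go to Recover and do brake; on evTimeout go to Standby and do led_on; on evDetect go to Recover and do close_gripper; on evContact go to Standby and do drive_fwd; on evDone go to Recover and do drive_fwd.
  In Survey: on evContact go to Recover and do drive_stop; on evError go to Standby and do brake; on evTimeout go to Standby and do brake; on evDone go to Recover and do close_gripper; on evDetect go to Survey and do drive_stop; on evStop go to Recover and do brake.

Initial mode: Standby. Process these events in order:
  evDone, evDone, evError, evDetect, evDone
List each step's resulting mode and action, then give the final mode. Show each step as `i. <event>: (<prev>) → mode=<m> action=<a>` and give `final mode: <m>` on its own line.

final mode: Survey

1. evDone: (Standby) → mode=Recover action=drive_fwd
2. evDone: (Recover) → mode=Survey action=close_gripper
3. evError: (Survey) → mode=Standby action=brake
4. evDetect: (Standby) → mode=Recover action=close_gripper
5. evDone: (Recover) → mode=Survey action=close_gripper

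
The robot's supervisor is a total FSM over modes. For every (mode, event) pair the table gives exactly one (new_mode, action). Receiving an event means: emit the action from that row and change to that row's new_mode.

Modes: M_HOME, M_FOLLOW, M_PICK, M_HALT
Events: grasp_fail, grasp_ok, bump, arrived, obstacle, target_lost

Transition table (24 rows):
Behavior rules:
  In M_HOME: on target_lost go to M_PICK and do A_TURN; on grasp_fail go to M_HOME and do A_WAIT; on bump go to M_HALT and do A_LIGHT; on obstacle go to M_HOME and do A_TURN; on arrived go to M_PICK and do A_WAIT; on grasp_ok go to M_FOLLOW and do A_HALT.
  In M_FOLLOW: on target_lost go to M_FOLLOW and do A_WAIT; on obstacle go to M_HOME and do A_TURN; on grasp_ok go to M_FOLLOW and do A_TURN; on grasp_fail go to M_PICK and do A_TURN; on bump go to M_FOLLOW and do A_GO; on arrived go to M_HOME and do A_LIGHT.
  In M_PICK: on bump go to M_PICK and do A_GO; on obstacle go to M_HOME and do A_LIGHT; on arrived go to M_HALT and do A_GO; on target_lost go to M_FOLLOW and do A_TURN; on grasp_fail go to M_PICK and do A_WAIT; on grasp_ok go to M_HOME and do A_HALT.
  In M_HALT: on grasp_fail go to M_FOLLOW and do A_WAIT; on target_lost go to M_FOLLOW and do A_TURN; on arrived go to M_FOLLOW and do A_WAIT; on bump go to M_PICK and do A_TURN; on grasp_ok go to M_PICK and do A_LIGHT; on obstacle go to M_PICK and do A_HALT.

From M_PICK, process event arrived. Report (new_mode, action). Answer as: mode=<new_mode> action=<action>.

current mode = M_PICK; filter table to that mode:
  (M_PICK, bump) → (M_PICK, A_GO)
  (M_PICK, obstacle) → (M_HOME, A_LIGHT)
  (M_PICK, arrived) → (M_HALT, A_GO)  ← event matches
  (M_PICK, target_lost) → (M_FOLLOW, A_TURN)
  (M_PICK, grasp_fail) → (M_PICK, A_WAIT)
  (M_PICK, grasp_ok) → (M_HOME, A_HALT)
event = arrived selects (M_HALT, A_GO)

mode=M_HALT action=A_GO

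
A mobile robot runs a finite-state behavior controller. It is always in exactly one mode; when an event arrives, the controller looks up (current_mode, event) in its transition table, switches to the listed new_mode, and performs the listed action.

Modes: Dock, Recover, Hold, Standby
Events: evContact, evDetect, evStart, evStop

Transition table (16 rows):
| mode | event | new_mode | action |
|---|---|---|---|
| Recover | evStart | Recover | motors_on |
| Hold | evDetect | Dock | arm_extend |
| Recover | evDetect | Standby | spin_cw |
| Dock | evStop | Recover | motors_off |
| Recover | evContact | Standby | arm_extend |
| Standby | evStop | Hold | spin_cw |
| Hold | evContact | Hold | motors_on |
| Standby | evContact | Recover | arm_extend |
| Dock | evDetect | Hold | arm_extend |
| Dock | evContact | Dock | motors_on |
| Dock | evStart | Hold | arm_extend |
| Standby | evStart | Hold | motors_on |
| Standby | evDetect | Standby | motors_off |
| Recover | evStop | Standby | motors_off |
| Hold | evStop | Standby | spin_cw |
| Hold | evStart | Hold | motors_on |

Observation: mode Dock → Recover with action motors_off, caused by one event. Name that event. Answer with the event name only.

try evContact: (Dock, evContact) → (Dock, motors_on)
try evDetect: (Dock, evDetect) → (Hold, arm_extend)
try evStart: (Dock, evStart) → (Hold, arm_extend)
try evStop: (Dock, evStop) → (Recover, motors_off)  ← matches

evStop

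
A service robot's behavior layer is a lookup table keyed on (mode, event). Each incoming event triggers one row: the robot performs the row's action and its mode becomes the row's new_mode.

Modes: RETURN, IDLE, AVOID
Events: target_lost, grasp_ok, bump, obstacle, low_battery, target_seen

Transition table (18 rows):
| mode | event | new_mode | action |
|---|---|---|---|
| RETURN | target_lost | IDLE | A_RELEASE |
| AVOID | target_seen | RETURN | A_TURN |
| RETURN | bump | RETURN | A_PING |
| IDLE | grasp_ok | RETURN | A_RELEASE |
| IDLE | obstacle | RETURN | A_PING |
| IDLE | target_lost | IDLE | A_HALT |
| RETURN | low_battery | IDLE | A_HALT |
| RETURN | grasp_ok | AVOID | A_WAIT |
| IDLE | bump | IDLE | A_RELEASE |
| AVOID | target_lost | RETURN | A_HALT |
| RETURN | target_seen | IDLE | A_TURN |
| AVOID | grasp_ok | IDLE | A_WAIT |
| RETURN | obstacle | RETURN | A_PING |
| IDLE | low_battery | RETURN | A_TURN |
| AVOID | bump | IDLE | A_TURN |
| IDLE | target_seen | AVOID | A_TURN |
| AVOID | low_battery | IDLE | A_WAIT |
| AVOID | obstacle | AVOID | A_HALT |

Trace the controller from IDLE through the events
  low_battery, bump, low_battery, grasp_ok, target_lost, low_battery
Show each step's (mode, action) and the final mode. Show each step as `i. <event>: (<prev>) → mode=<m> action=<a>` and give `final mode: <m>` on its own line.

final mode: RETURN

1. low_battery: (IDLE) → mode=RETURN action=A_TURN
2. bump: (RETURN) → mode=RETURN action=A_PING
3. low_battery: (RETURN) → mode=IDLE action=A_HALT
4. grasp_ok: (IDLE) → mode=RETURN action=A_RELEASE
5. target_lost: (RETURN) → mode=IDLE action=A_RELEASE
6. low_battery: (IDLE) → mode=RETURN action=A_TURN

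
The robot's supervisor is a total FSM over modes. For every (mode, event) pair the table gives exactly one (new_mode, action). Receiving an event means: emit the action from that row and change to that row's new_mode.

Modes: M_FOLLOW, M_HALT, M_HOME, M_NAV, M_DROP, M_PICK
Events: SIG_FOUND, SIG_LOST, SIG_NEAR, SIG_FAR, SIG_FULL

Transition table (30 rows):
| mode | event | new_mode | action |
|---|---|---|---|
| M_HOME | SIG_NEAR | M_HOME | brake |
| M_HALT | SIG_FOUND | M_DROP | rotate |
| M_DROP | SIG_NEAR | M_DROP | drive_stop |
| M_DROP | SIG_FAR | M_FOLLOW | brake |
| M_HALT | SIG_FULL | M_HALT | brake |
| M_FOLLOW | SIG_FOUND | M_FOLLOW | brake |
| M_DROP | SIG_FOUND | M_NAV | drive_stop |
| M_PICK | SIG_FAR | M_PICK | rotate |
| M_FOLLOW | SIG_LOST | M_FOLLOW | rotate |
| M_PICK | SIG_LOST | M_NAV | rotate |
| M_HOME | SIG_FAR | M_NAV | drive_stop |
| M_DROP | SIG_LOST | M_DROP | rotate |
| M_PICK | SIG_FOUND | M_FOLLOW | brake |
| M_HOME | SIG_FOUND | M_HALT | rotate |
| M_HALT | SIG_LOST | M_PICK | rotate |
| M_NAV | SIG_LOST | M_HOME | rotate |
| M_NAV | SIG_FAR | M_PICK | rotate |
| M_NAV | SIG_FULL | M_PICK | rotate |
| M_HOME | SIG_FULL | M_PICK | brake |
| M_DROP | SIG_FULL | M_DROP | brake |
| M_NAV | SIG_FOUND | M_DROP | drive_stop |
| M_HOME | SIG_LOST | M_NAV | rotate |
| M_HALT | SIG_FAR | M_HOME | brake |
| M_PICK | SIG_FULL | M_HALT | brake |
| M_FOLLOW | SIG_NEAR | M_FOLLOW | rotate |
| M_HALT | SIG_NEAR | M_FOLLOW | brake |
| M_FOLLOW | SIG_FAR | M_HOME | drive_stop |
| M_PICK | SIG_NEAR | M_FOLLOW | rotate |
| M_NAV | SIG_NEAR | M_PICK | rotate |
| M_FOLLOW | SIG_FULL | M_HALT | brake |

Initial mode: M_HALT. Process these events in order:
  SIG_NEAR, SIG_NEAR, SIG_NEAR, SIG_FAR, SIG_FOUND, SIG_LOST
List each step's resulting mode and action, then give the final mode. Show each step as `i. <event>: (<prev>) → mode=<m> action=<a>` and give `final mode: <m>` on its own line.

1. SIG_NEAR: (M_HALT) → mode=M_FOLLOW action=brake
2. SIG_NEAR: (M_FOLLOW) → mode=M_FOLLOW action=rotate
3. SIG_NEAR: (M_FOLLOW) → mode=M_FOLLOW action=rotate
4. SIG_FAR: (M_FOLLOW) → mode=M_HOME action=drive_stop
5. SIG_FOUND: (M_HOME) → mode=M_HALT action=rotate
6. SIG_LOST: (M_HALT) → mode=M_PICK action=rotate

final mode: M_PICK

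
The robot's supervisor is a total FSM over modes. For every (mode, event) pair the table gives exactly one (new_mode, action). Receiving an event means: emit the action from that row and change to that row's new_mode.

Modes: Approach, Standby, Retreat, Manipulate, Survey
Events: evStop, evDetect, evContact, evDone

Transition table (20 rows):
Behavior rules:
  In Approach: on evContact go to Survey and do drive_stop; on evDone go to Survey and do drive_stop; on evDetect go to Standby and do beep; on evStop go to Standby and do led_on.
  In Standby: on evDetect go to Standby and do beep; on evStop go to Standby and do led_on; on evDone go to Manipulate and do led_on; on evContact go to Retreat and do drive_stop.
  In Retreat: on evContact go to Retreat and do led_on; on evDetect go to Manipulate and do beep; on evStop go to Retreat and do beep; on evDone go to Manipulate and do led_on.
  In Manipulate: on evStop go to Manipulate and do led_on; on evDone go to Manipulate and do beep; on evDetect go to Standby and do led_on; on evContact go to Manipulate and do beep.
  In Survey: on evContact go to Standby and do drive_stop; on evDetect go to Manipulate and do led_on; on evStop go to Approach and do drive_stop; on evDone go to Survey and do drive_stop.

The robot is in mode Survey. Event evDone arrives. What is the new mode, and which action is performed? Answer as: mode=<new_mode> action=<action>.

mode=Survey action=drive_stop

current mode = Survey; filter table to that mode:
  (Survey, evContact) → (Standby, drive_stop)
  (Survey, evDetect) → (Manipulate, led_on)
  (Survey, evStop) → (Approach, drive_stop)
  (Survey, evDone) → (Survey, drive_stop)  ← event matches
event = evDone selects (Survey, drive_stop)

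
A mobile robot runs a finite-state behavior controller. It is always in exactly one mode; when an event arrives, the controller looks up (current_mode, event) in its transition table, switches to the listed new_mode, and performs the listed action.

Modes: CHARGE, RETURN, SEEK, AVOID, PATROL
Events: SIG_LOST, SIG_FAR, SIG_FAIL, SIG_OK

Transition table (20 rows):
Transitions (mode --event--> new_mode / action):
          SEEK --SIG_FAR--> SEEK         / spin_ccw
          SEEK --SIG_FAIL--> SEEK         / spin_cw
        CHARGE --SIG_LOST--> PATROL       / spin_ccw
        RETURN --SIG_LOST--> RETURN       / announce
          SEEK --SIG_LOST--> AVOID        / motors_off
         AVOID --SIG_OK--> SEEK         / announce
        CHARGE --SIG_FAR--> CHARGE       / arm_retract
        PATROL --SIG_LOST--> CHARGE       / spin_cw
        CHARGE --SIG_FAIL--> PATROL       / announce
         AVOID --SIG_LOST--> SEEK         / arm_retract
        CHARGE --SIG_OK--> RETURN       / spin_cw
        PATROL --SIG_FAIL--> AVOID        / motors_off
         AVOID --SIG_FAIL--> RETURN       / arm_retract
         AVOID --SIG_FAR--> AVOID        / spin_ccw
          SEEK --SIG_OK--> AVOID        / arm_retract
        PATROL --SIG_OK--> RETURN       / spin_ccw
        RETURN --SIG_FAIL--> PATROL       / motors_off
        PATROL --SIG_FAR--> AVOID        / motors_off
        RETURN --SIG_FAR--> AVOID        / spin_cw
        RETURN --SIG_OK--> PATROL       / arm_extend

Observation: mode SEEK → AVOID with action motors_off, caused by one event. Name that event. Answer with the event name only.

try SIG_LOST: (SEEK, SIG_LOST) → (AVOID, motors_off)  ← matches
try SIG_FAR: (SEEK, SIG_FAR) → (SEEK, spin_ccw)
try SIG_FAIL: (SEEK, SIG_FAIL) → (SEEK, spin_cw)
try SIG_OK: (SEEK, SIG_OK) → (AVOID, arm_retract)

SIG_LOST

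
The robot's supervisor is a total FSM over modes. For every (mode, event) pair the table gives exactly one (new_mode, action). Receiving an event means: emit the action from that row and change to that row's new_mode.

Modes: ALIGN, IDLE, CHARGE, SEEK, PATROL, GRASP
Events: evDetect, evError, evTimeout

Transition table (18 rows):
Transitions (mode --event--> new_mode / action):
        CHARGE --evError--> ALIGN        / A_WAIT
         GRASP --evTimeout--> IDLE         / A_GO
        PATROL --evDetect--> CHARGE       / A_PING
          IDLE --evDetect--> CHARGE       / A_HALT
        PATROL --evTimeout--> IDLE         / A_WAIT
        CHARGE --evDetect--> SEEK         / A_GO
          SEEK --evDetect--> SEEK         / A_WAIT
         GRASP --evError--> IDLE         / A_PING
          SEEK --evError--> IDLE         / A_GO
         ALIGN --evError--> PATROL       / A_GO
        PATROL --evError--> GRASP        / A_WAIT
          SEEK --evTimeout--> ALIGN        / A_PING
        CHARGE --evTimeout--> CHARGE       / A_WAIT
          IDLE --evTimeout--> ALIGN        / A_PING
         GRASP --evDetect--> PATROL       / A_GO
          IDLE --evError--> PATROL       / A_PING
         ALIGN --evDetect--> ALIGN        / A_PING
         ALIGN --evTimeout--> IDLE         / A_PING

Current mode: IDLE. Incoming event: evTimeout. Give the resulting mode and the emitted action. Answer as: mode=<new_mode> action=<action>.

current mode = IDLE; filter table to that mode:
  (IDLE, evDetect) → (CHARGE, A_HALT)
  (IDLE, evTimeout) → (ALIGN, A_PING)  ← event matches
  (IDLE, evError) → (PATROL, A_PING)
event = evTimeout selects (ALIGN, A_PING)

mode=ALIGN action=A_PING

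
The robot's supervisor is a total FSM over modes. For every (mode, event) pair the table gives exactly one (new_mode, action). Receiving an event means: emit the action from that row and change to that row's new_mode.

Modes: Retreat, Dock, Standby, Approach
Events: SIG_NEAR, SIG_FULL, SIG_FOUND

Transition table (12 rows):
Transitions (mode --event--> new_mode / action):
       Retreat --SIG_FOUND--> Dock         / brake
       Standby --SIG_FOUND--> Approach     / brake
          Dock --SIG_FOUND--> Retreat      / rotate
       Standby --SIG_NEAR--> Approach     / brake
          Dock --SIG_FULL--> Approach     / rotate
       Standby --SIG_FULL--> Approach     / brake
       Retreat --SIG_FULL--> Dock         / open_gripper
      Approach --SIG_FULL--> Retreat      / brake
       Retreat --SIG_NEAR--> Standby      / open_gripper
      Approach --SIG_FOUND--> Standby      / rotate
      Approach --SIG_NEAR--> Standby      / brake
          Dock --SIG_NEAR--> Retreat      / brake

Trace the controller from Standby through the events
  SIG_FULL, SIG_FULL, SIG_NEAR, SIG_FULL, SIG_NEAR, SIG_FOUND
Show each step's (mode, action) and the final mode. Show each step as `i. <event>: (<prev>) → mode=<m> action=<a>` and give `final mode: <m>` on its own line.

1. SIG_FULL: (Standby) → mode=Approach action=brake
2. SIG_FULL: (Approach) → mode=Retreat action=brake
3. SIG_NEAR: (Retreat) → mode=Standby action=open_gripper
4. SIG_FULL: (Standby) → mode=Approach action=brake
5. SIG_NEAR: (Approach) → mode=Standby action=brake
6. SIG_FOUND: (Standby) → mode=Approach action=brake

final mode: Approach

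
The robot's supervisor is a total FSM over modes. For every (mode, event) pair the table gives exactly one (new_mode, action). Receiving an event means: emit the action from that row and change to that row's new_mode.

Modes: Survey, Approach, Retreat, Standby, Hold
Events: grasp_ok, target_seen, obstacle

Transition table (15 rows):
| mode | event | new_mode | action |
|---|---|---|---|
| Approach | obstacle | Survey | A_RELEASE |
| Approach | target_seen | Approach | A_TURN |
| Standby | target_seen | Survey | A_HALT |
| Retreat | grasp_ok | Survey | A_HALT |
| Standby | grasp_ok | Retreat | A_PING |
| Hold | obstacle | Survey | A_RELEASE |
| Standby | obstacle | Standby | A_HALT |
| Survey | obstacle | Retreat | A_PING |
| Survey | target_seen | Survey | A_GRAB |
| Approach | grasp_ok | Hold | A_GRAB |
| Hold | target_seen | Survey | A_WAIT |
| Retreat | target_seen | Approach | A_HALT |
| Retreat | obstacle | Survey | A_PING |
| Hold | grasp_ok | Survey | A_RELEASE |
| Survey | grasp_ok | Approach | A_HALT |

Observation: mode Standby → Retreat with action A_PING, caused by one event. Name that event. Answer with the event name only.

try grasp_ok: (Standby, grasp_ok) → (Retreat, A_PING)  ← matches
try target_seen: (Standby, target_seen) → (Survey, A_HALT)
try obstacle: (Standby, obstacle) → (Standby, A_HALT)

grasp_ok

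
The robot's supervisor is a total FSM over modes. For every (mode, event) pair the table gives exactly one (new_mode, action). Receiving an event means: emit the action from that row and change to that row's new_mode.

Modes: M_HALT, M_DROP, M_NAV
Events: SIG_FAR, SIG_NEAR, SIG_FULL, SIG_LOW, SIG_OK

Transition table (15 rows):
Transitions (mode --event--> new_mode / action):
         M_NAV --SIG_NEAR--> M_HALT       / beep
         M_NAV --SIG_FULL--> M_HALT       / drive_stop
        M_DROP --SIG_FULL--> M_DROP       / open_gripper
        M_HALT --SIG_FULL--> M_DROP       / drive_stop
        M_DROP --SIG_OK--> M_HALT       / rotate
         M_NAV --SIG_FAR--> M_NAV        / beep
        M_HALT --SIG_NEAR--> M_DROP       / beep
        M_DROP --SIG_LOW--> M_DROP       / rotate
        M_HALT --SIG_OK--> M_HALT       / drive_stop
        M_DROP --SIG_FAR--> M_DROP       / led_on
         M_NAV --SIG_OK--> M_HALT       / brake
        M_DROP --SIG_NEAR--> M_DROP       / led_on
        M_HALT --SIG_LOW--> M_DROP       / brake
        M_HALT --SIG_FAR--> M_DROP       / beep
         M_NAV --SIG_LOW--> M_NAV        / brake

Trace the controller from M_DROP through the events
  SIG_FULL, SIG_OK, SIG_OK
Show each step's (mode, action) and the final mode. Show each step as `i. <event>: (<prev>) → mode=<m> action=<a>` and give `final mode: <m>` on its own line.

1. SIG_FULL: (M_DROP) → mode=M_DROP action=open_gripper
2. SIG_OK: (M_DROP) → mode=M_HALT action=rotate
3. SIG_OK: (M_HALT) → mode=M_HALT action=drive_stop

final mode: M_HALT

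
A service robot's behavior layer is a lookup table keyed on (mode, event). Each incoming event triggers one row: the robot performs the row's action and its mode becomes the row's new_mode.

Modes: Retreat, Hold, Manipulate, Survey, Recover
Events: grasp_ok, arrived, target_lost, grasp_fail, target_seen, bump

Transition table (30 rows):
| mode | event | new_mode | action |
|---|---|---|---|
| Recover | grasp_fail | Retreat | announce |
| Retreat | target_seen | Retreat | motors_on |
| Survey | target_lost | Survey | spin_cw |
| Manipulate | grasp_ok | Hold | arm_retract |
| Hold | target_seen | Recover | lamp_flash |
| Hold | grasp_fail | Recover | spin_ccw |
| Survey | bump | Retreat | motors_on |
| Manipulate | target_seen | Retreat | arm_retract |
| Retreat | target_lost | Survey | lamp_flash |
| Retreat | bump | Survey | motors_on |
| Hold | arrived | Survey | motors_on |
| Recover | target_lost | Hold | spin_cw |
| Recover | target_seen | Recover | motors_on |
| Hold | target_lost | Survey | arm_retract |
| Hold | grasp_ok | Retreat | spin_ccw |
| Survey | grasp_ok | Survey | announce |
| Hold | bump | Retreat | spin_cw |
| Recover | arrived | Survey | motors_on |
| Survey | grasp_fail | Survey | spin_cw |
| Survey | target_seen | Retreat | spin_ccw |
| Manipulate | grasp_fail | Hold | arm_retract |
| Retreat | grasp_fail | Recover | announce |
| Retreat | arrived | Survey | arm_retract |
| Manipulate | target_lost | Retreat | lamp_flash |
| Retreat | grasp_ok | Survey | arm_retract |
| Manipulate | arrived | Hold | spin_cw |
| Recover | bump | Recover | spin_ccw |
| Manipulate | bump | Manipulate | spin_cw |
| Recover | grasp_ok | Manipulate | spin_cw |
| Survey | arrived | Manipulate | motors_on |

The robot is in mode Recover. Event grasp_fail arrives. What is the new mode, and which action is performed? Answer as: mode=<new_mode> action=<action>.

current mode = Recover; filter table to that mode:
  (Recover, grasp_fail) → (Retreat, announce)  ← event matches
  (Recover, target_lost) → (Hold, spin_cw)
  (Recover, target_seen) → (Recover, motors_on)
  (Recover, arrived) → (Survey, motors_on)
  (Recover, bump) → (Recover, spin_ccw)
  (Recover, grasp_ok) → (Manipulate, spin_cw)
event = grasp_fail selects (Retreat, announce)

mode=Retreat action=announce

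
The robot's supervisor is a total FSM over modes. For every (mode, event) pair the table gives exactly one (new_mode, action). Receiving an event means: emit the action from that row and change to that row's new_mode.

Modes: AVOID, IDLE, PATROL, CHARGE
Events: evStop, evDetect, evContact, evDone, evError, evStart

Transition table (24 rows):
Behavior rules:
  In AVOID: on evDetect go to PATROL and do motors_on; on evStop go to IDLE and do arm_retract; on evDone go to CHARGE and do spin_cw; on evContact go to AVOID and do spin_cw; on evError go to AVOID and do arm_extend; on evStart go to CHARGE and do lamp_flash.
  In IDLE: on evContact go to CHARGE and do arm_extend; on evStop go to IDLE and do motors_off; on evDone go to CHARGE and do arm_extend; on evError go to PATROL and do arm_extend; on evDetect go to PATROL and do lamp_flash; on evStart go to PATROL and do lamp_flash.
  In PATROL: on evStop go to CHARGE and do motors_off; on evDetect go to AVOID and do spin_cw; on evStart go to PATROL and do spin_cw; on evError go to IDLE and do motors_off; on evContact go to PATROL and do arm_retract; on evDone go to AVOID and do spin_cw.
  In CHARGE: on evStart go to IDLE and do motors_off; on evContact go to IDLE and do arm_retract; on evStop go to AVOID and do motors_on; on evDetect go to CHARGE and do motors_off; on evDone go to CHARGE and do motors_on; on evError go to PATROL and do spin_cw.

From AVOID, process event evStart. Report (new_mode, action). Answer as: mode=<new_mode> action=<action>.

current mode = AVOID; filter table to that mode:
  (AVOID, evDetect) → (PATROL, motors_on)
  (AVOID, evStop) → (IDLE, arm_retract)
  (AVOID, evDone) → (CHARGE, spin_cw)
  (AVOID, evContact) → (AVOID, spin_cw)
  (AVOID, evError) → (AVOID, arm_extend)
  (AVOID, evStart) → (CHARGE, lamp_flash)  ← event matches
event = evStart selects (CHARGE, lamp_flash)

mode=CHARGE action=lamp_flash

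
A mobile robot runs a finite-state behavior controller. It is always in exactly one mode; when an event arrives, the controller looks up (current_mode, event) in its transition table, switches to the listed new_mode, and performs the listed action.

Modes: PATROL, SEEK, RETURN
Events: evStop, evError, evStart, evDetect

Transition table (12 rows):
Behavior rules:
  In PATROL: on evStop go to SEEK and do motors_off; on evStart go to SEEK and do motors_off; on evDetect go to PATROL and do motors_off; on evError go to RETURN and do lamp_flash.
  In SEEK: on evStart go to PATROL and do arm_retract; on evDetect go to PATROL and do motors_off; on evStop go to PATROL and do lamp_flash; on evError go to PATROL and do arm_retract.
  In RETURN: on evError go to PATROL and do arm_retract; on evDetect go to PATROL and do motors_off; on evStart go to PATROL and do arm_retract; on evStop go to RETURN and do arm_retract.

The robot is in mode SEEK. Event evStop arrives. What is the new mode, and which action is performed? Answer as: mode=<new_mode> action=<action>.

mode=PATROL action=lamp_flash

current mode = SEEK; filter table to that mode:
  (SEEK, evStart) → (PATROL, arm_retract)
  (SEEK, evDetect) → (PATROL, motors_off)
  (SEEK, evStop) → (PATROL, lamp_flash)  ← event matches
  (SEEK, evError) → (PATROL, arm_retract)
event = evStop selects (PATROL, lamp_flash)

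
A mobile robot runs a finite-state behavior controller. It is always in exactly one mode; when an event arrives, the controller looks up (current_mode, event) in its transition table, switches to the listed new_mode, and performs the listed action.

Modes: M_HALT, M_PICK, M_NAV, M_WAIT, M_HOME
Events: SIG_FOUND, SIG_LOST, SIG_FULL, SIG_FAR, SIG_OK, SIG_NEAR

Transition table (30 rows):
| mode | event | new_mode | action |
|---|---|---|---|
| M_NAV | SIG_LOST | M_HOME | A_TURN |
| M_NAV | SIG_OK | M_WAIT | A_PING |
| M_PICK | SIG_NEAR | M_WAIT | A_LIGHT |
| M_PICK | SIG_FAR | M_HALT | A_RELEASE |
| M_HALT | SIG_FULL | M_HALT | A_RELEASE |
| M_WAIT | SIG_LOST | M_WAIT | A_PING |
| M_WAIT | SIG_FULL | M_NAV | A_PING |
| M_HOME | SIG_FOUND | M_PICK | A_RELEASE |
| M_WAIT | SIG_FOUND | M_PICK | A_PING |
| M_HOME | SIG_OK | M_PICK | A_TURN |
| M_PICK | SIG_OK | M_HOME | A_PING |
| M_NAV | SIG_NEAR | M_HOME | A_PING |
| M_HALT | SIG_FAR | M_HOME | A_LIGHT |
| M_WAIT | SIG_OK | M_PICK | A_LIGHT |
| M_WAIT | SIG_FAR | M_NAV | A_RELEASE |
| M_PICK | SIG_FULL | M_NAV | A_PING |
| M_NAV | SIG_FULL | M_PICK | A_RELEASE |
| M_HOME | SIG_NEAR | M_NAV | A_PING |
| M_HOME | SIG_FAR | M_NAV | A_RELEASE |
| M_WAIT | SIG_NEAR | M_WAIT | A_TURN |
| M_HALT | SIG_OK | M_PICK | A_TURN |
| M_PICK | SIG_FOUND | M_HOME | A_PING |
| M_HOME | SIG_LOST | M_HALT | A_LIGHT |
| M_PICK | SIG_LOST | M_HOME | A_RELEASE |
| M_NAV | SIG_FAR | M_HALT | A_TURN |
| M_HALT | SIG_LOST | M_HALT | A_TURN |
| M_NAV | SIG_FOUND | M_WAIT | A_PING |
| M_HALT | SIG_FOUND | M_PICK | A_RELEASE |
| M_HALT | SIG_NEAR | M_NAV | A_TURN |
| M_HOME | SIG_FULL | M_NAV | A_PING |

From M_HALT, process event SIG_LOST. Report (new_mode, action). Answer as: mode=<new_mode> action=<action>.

mode=M_HALT action=A_TURN

current mode = M_HALT; filter table to that mode:
  (M_HALT, SIG_FULL) → (M_HALT, A_RELEASE)
  (M_HALT, SIG_FAR) → (M_HOME, A_LIGHT)
  (M_HALT, SIG_OK) → (M_PICK, A_TURN)
  (M_HALT, SIG_LOST) → (M_HALT, A_TURN)  ← event matches
  (M_HALT, SIG_FOUND) → (M_PICK, A_RELEASE)
  (M_HALT, SIG_NEAR) → (M_NAV, A_TURN)
event = SIG_LOST selects (M_HALT, A_TURN)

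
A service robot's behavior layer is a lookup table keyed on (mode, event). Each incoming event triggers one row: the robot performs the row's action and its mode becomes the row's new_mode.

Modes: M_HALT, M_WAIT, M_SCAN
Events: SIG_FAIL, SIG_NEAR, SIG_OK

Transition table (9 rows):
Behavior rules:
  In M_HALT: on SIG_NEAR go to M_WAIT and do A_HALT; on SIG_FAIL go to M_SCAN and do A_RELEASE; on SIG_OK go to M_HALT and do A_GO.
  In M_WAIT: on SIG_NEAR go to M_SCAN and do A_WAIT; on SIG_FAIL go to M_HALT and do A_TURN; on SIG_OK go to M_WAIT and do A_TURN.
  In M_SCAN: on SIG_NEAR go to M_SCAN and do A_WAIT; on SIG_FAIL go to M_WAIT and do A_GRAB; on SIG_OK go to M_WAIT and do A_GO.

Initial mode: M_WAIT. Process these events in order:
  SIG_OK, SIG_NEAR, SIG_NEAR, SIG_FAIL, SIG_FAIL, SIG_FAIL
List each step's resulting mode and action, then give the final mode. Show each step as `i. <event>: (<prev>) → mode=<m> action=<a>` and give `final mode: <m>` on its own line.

final mode: M_SCAN

1. SIG_OK: (M_WAIT) → mode=M_WAIT action=A_TURN
2. SIG_NEAR: (M_WAIT) → mode=M_SCAN action=A_WAIT
3. SIG_NEAR: (M_SCAN) → mode=M_SCAN action=A_WAIT
4. SIG_FAIL: (M_SCAN) → mode=M_WAIT action=A_GRAB
5. SIG_FAIL: (M_WAIT) → mode=M_HALT action=A_TURN
6. SIG_FAIL: (M_HALT) → mode=M_SCAN action=A_RELEASE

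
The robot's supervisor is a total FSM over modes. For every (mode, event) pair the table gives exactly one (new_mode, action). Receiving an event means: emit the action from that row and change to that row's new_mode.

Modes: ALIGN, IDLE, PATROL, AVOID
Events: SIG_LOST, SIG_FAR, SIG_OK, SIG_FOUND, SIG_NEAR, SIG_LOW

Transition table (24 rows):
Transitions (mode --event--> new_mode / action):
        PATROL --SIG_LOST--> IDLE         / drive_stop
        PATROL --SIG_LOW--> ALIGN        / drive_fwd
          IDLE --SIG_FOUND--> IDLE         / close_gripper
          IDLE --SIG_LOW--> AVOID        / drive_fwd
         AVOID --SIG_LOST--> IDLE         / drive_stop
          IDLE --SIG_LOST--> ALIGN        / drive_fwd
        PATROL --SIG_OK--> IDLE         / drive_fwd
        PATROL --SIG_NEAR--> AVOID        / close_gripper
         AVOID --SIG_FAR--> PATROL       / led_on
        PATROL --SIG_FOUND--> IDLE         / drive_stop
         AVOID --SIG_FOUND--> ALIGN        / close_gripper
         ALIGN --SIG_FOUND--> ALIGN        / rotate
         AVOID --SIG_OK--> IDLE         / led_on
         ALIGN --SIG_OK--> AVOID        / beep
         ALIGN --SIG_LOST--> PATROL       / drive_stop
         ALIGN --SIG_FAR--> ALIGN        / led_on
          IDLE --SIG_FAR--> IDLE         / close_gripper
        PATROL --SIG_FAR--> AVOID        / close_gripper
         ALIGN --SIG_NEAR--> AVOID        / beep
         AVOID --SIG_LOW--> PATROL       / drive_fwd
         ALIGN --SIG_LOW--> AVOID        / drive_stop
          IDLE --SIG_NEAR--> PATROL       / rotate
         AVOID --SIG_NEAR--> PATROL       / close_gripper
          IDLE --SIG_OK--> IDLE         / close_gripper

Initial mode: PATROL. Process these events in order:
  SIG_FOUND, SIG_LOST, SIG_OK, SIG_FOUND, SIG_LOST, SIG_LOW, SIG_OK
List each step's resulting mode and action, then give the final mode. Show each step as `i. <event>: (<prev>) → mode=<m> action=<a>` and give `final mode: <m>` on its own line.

1. SIG_FOUND: (PATROL) → mode=IDLE action=drive_stop
2. SIG_LOST: (IDLE) → mode=ALIGN action=drive_fwd
3. SIG_OK: (ALIGN) → mode=AVOID action=beep
4. SIG_FOUND: (AVOID) → mode=ALIGN action=close_gripper
5. SIG_LOST: (ALIGN) → mode=PATROL action=drive_stop
6. SIG_LOW: (PATROL) → mode=ALIGN action=drive_fwd
7. SIG_OK: (ALIGN) → mode=AVOID action=beep

final mode: AVOID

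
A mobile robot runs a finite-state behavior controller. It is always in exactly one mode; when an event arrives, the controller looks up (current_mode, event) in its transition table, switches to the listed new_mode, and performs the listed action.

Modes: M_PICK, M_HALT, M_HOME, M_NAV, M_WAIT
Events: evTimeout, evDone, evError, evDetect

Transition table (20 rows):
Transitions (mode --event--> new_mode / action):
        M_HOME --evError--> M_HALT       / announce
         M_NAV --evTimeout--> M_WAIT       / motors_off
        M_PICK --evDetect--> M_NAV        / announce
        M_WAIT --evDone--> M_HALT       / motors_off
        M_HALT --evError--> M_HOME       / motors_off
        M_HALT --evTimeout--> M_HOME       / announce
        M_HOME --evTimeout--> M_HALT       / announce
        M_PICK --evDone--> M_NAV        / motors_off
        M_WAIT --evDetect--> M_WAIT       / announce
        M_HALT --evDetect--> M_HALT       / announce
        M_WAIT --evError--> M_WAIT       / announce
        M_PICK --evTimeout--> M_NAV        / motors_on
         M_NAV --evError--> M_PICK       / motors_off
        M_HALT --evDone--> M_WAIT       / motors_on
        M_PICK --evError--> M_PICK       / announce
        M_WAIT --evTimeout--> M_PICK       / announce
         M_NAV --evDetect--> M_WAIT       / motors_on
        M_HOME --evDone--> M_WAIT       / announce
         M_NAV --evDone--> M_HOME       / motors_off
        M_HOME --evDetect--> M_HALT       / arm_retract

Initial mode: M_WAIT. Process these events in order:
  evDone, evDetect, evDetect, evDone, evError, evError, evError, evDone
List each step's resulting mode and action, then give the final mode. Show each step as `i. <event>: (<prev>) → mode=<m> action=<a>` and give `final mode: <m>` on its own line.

final mode: M_HALT

1. evDone: (M_WAIT) → mode=M_HALT action=motors_off
2. evDetect: (M_HALT) → mode=M_HALT action=announce
3. evDetect: (M_HALT) → mode=M_HALT action=announce
4. evDone: (M_HALT) → mode=M_WAIT action=motors_on
5. evError: (M_WAIT) → mode=M_WAIT action=announce
6. evError: (M_WAIT) → mode=M_WAIT action=announce
7. evError: (M_WAIT) → mode=M_WAIT action=announce
8. evDone: (M_WAIT) → mode=M_HALT action=motors_off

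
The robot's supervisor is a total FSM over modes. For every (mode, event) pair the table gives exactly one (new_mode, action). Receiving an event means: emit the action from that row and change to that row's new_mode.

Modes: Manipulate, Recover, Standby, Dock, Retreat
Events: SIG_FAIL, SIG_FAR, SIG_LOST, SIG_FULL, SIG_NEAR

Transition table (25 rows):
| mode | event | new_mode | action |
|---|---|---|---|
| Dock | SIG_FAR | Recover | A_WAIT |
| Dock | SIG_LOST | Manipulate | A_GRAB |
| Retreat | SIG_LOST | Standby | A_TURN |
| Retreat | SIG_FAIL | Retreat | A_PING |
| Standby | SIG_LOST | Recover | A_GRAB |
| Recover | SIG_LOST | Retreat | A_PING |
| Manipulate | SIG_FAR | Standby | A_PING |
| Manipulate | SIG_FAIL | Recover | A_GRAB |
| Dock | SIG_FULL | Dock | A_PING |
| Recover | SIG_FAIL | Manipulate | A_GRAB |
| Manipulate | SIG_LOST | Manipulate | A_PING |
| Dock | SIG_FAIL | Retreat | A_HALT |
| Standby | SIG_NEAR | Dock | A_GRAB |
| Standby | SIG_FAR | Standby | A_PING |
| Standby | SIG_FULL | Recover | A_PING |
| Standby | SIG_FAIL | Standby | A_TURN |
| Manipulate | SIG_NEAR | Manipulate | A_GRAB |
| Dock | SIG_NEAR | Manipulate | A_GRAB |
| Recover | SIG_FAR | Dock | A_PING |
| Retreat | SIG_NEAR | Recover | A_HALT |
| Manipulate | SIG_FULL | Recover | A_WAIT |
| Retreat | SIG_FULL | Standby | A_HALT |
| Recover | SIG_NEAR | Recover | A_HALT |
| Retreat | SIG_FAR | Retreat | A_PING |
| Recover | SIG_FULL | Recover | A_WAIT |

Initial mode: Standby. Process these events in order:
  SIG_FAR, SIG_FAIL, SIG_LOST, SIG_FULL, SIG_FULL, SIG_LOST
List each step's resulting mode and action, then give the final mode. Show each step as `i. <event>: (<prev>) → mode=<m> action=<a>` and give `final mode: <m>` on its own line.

final mode: Retreat

1. SIG_FAR: (Standby) → mode=Standby action=A_PING
2. SIG_FAIL: (Standby) → mode=Standby action=A_TURN
3. SIG_LOST: (Standby) → mode=Recover action=A_GRAB
4. SIG_FULL: (Recover) → mode=Recover action=A_WAIT
5. SIG_FULL: (Recover) → mode=Recover action=A_WAIT
6. SIG_LOST: (Recover) → mode=Retreat action=A_PING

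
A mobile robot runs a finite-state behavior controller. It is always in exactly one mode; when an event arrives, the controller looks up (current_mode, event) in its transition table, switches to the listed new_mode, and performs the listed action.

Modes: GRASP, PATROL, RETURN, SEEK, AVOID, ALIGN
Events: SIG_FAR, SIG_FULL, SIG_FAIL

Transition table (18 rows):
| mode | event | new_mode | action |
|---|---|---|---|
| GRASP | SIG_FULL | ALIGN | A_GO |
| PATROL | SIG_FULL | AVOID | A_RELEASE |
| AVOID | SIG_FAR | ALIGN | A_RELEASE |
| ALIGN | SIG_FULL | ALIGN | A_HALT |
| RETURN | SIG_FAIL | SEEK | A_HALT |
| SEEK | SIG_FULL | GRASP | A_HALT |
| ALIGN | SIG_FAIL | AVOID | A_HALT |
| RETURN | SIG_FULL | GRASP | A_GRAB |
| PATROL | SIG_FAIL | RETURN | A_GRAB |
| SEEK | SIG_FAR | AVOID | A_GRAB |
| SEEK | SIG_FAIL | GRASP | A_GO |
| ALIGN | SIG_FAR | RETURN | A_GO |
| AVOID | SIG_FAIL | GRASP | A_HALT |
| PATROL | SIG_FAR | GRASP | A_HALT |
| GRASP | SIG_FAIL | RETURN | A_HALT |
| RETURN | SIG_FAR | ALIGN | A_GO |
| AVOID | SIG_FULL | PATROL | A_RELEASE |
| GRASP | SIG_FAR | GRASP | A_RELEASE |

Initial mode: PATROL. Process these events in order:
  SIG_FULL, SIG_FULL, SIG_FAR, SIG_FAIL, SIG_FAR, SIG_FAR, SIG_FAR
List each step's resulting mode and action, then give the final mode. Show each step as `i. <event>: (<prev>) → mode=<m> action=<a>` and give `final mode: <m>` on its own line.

1. SIG_FULL: (PATROL) → mode=AVOID action=A_RELEASE
2. SIG_FULL: (AVOID) → mode=PATROL action=A_RELEASE
3. SIG_FAR: (PATROL) → mode=GRASP action=A_HALT
4. SIG_FAIL: (GRASP) → mode=RETURN action=A_HALT
5. SIG_FAR: (RETURN) → mode=ALIGN action=A_GO
6. SIG_FAR: (ALIGN) → mode=RETURN action=A_GO
7. SIG_FAR: (RETURN) → mode=ALIGN action=A_GO

final mode: ALIGN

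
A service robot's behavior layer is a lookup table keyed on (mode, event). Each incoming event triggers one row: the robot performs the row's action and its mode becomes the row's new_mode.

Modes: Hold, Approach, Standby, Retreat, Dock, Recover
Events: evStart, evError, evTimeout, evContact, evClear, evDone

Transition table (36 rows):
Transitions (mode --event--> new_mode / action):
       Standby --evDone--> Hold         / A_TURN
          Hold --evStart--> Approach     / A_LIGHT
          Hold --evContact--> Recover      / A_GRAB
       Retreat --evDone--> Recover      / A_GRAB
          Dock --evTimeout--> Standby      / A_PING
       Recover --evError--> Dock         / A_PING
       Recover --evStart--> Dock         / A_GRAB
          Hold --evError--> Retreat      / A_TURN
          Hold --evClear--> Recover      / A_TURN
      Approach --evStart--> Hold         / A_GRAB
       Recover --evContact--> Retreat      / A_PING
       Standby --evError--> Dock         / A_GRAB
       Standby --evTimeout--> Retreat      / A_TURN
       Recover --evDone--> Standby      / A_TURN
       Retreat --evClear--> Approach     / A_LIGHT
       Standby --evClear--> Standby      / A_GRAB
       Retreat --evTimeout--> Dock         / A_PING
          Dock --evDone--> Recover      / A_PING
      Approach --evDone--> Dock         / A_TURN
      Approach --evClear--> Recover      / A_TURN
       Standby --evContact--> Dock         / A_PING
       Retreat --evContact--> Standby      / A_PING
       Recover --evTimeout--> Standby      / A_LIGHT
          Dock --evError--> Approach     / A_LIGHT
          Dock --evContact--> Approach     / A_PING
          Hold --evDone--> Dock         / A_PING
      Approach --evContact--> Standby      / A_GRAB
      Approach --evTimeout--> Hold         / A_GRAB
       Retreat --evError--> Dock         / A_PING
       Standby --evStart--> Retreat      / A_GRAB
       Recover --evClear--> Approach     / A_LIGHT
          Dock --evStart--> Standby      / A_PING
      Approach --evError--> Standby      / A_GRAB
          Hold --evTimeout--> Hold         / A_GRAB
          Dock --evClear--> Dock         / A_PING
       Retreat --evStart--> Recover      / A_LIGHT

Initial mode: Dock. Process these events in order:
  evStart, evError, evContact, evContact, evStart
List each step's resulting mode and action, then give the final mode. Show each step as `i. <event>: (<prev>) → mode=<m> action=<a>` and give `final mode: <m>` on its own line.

1. evStart: (Dock) → mode=Standby action=A_PING
2. evError: (Standby) → mode=Dock action=A_GRAB
3. evContact: (Dock) → mode=Approach action=A_PING
4. evContact: (Approach) → mode=Standby action=A_GRAB
5. evStart: (Standby) → mode=Retreat action=A_GRAB

final mode: Retreat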